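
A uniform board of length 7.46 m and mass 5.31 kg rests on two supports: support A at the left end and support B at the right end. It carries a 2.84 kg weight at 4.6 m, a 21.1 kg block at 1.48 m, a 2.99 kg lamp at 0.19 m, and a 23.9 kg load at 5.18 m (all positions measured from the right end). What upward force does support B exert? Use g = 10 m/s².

R_B ≈ 309 N

Taking torques about support A:
Beam weight: 5.31 × 10 = 53.1 N down at 3.73 m → arm 3.73 m, τ = 53.1 × 3.73 = 198.1 N·m clockwise.
Weight: 2.84 × 10 = 28.4 N down at 4.6 m → arm 2.86 m, τ = 28.4 × 2.86 = 81.22 N·m clockwise.
Block: 21.1 × 10 = 211 N down at 1.48 m → arm 5.98 m, τ = 211 × 5.98 = 1262 N·m clockwise.
Lamp: 2.99 × 10 = 29.9 N down at 0.19 m → arm 7.27 m, τ = 29.9 × 7.27 = 217.4 N·m clockwise.
Load: 23.9 × 10 = 239 N down at 5.18 m → arm 2.28 m, τ = 239 × 2.28 = 544.9 N·m clockwise.
Net load moment about support A = 2304 N·m clockwise.
Reaction R at support B is upward at 0 m, arm 7.46 m → moment R × 7.46 counterclockwise.
Setting net torque to zero: R × 7.46 = 2304 → R = 309 N.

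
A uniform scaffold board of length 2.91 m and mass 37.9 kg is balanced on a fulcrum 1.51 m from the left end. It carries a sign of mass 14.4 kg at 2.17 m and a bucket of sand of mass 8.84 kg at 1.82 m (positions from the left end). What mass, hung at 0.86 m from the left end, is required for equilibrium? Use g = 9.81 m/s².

About the fulcrum (at 1.51 m from the left end):
Beam weight: 37.9 × 9.81 = 371.8 N down at 1.455 m → arm 0.055 m, τ = 371.8 × 0.055 = 20.45 N·m counterclockwise.
Sign: 14.4 × 9.81 = 141.3 N down at 2.17 m → arm 0.66 m, τ = 141.3 × 0.66 = 93.26 N·m clockwise.
Bucket of sand: 8.84 × 9.81 = 86.72 N down at 1.82 m → arm 0.31 m, τ = 86.72 × 0.31 = 26.88 N·m clockwise.
Net moment of known loads = 99.69 N·m clockwise.
An unknown mass m at 0.86 m has arm 0.65 m; its moment is m·g·0.65 counterclockwise.
Balancing moments: m × 9.81 × 0.65 = 99.69, giving m = 99.69 / (9.81 × 0.65) = 15.6 kg.

m ≈ 15.6 kg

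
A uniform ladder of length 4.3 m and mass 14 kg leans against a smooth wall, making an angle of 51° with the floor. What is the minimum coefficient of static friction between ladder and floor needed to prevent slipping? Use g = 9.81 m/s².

Sum moments about the foot of the ladder (the floor normal and friction both act there and drop out).
Ladder weight 14×9.81 = 137.3 N acts at 2.15 m along the ladder; its horizontal arm is 2.15·cos51° = 1.353 m → τ = 185.8 N·m clockwise.
Wall normal N acts horizontally at the top; its moment arm is the height L sinθ = 4.3·sin51° = 3.342 m, counterclockwise.
For rotational equilibrium, N × 3.342 = 185.8, so N = 55.6 N.
ΣFx = 0 ⇒ f = N_wall = 55.6 N. ΣFy = 0 ⇒ N_floor = 137.3 N.
μ_min = f / N_floor = 55.6 / 137.3 = 0.405.

μ_min ≈ 0.405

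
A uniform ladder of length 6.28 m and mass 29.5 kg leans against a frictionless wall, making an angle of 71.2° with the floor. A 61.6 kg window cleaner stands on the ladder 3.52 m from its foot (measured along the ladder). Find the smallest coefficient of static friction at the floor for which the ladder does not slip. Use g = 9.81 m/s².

μ_min ≈ 0.184

About the foot of the ladder:
Ladder weight 29.5×9.81 = 289.4 N acts at 3.14 m along the ladder; its horizontal arm is 3.14·cos71.2° = 1.012 m → τ = 292.9 N·m clockwise.
Window cleaner: 61.6×9.81 = 604.3 N at 3.52 m → arm 1.134 m → τ = 685.3 N·m clockwise.
Wall normal N acts horizontally at the top; its moment arm is the height L sinθ = 6.28·sin71.2° = 5.945 m, counterclockwise.
Setting net torque to zero: N × 5.945 = 978.2 → N = 164.5 N.
ΣFx = 0 ⇒ f = N_wall = 164.5 N. ΣFy = 0 ⇒ N_floor = 893.7 N.
μ_min = f / N_floor = 164.5 / 893.7 = 0.184.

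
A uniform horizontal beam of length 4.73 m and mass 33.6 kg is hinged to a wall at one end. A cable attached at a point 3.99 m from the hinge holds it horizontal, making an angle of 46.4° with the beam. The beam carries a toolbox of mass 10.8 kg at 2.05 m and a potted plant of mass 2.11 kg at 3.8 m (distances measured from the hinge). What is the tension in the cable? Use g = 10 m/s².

T ≈ 379 N

Taking torques about the hinge:
Beam weight: 33.6 × 10 = 336 N down at 2.365 m → arm 2.365 m, τ = 336 × 2.365 = 794.6 N·m clockwise.
Toolbox: 10.8 × 10 = 108 N down at 2.05 m → arm 2.05 m, τ = 108 × 2.05 = 221.4 N·m clockwise.
Potted plant: 2.11 × 10 = 21.1 N down at 3.8 m → arm 3.8 m, τ = 21.1 × 3.8 = 80.18 N·m clockwise.
Total clockwise load moment = 1096 N·m.
The cable tension T acts at 3.99 m; only its component perpendicular to the beam, T sinθ, produces torque. sin 46.4° = 0.7242.
Στ = 0 ⇒ T × 3.99 × 0.7242 = 1096 ⇒ T = 1096 / 2.89 = 379 N.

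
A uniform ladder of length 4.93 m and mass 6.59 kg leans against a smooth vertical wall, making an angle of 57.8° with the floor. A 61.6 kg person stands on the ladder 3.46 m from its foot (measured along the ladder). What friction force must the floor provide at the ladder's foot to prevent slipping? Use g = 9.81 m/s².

f ≈ 287 N

Sum moments about the foot of the ladder (the floor normal and friction both act there and drop out).
Ladder weight 6.59×9.81 = 64.65 N acts at 2.465 m along the ladder; its horizontal arm is 2.465·cos57.8° = 1.314 m → τ = 84.95 N·m clockwise.
Person: 61.6×9.81 = 604.3 N at 3.46 m → arm 1.844 m → τ = 1114 N·m clockwise.
Wall normal N acts horizontally at the top; its moment arm is the height L sinθ = 4.93·sin57.8° = 4.172 m, counterclockwise.
Στ = 0 ⇒ N × 4.172 = 1199 ⇒ N = 287 N.
ΣFx = 0: friction at the foot balances the wall's push, so f = N_wall = 287 N.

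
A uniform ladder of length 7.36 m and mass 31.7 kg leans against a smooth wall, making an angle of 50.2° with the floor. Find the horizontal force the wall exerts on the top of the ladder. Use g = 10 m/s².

N_wall ≈ 132 N

Sum moments about the foot of the ladder (the floor normal and friction both act there and drop out).
Ladder weight 31.7×10 = 317 N acts at 3.68 m along the ladder; its horizontal arm is 3.68·cos50.2° = 2.356 m → τ = 746.9 N·m clockwise.
Wall normal N acts horizontally at the top; its moment arm is the height L sinθ = 7.36·sin50.2° = 5.655 m, counterclockwise.
Balancing moments: N × 5.655 = 746.9, giving N = 132 N.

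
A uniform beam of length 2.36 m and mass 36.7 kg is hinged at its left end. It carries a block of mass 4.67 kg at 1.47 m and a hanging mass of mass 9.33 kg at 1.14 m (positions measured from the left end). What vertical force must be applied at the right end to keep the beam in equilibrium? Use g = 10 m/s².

F ≈ 258 N

Taking torques about the left end:
Beam weight: 36.7 × 10 = 367 N down at 1.18 m → arm 1.18 m, τ = 367 × 1.18 = 433.1 N·m clockwise.
Block: 4.67 × 10 = 46.7 N down at 1.47 m → arm 1.47 m, τ = 46.7 × 1.47 = 68.65 N·m clockwise.
Hanging mass: 9.33 × 10 = 93.3 N down at 1.14 m → arm 1.14 m, τ = 93.3 × 1.14 = 106.4 N·m clockwise.
Net moment of the loads = 608.1 N·m clockwise.
The upward force F acts at the right end, arm 2.36 m, giving F × 2.36 counterclockwise.
Στ = 0 ⇒ F × 2.36 = 608.1 ⇒ F = 608.1 / 2.36 = 258 N.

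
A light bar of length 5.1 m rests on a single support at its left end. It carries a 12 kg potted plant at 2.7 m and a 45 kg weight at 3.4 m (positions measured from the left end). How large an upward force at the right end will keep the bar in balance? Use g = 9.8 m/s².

Choose the left end as the axis so the unknown pivot reaction has zero arm there.
Potted plant: 12 × 9.8 = 117.6 N down at 2.7 m → arm 2.7 m, τ = 117.6 × 2.7 = 317.5 N·m clockwise.
Weight: 45 × 9.8 = 441 N down at 3.4 m → arm 3.4 m, τ = 441 × 3.4 = 1499 N·m clockwise.
Net moment of the loads = 1816 N·m clockwise.
The upward force F acts at the right end, arm 5.1 m, giving F × 5.1 counterclockwise.
Στ = 0 ⇒ F × 5.1 = 1816 ⇒ F = 1816 / 5.1 = 356 N.

F ≈ 356 N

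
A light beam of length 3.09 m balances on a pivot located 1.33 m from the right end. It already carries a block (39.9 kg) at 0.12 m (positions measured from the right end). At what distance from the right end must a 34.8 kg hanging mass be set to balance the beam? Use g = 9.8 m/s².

Sum moments about the pivot (at 1.33 m from the right end) (the support reaction has zero arm there).
Block: 39.9 × 9.8 = 391 N down at 0.12 m → arm 1.21 m, τ = 391 × 1.21 = 473.1 N·m clockwise.
Net moment of existing loads = 473.1 N·m clockwise.
The hanging mass weighs 34.8 × 9.8 = 341 N and must supply an equal counterclockwise moment, so its lever arm about the pivot is 473.1 / 341 = 1.39 m.
That puts it at 1.33 + 1.39 = 2.72 m from the right end.

x ≈ 2.72 m from the right end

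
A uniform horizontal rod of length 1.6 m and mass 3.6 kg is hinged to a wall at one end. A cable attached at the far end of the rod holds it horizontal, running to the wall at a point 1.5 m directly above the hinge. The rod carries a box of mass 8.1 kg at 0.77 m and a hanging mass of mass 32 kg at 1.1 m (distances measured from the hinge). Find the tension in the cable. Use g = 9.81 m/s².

Taking torques about the hinge:
Beam weight: 3.6 × 9.81 = 35.32 N down at 0.8 m → arm 0.8 m, τ = 35.32 × 0.8 = 28.26 N·m clockwise.
Box: 8.1 × 9.81 = 79.46 N down at 0.77 m → arm 0.77 m, τ = 79.46 × 0.77 = 61.18 N·m clockwise.
Hanging mass: 32 × 9.81 = 313.9 N down at 1.1 m → arm 1.1 m, τ = 313.9 × 1.1 = 345.3 N·m clockwise.
Total clockwise load moment = 434.7 N·m.
The cable tension T acts at 1.6 m; only its component perpendicular to the rod, T sinθ, produces torque. sinθ = h/√(h²+d²) = 1.5/√(1.5²+1.6²) = 0.6839.
Balancing moments: T × 1.6 × 0.6839 = 434.7, giving T = 434.7 / 1.094 = 397 N.

T ≈ 397 N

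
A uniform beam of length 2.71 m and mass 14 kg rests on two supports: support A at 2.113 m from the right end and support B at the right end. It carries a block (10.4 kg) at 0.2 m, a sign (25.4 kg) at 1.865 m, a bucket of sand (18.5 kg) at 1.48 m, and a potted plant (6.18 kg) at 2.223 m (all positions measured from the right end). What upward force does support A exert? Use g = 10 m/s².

Choose support B as the axis so its reaction then has zero moment arm.
Beam weight: 14 × 10 = 140 N down at 1.355 m → arm 1.355 m, τ = 140 × 1.355 = 189.7 N·m counterclockwise.
Block: 10.4 × 10 = 104 N down at 0.2 m → arm 0.2 m, τ = 104 × 0.2 = 20.8 N·m counterclockwise.
Sign: 25.4 × 10 = 254 N down at 1.865 m → arm 1.865 m, τ = 254 × 1.865 = 473.7 N·m counterclockwise.
Bucket of sand: 18.5 × 10 = 185 N down at 1.48 m → arm 1.48 m, τ = 185 × 1.48 = 273.8 N·m counterclockwise.
Potted plant: 6.18 × 10 = 61.8 N down at 2.223 m → arm 2.223 m, τ = 61.8 × 2.223 = 137.4 N·m counterclockwise.
Net load moment about support B = 1095 N·m counterclockwise.
Reaction R at support A is upward at 2.113 m, arm 2.113 m → moment R × 2.113 clockwise.
Balancing moments: R × 2.113 = 1095, giving R = 518 N.

R_A ≈ 518 N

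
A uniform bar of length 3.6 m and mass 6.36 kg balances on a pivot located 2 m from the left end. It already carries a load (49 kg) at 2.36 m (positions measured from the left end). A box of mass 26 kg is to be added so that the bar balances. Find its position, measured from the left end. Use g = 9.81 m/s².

Taking torques about the pivot (at 2 m from the left end):
Beam weight: 6.36 × 9.81 = 62.39 N down at 1.8 m → arm 0.2 m, τ = 62.39 × 0.2 = 12.48 N·m counterclockwise.
Load: 49 × 9.81 = 480.7 N down at 2.36 m → arm 0.36 m, τ = 480.7 × 0.36 = 173.1 N·m clockwise.
Net moment of existing loads = 160.6 N·m clockwise.
The box weighs 26 × 9.81 = 255.1 N and must supply an equal counterclockwise moment, so its lever arm about the pivot is 160.6 / 255.1 = 0.63 m.
That puts it at 2 − 0.63 = 1.37 m from the left end.

x ≈ 1.37 m from the left end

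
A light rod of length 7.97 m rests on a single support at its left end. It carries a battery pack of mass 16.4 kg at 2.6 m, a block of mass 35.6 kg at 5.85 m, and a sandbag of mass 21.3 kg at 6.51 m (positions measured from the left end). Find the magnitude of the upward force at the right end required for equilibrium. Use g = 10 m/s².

Choose the left end as the axis so the unknown pivot reaction has zero arm there.
Battery pack: 16.4 × 10 = 164 N down at 2.6 m → arm 2.6 m, τ = 164 × 2.6 = 426.4 N·m clockwise.
Block: 35.6 × 10 = 356 N down at 5.85 m → arm 5.85 m, τ = 356 × 5.85 = 2083 N·m clockwise.
Sandbag: 21.3 × 10 = 213 N down at 6.51 m → arm 6.51 m, τ = 213 × 6.51 = 1387 N·m clockwise.
Net moment of the loads = 3896 N·m clockwise.
The upward force F acts at the right end, arm 7.97 m, giving F × 7.97 counterclockwise.
Setting net torque to zero: F × 7.97 = 3896 → F = 3896 / 7.97 = 489 N.

F ≈ 489 N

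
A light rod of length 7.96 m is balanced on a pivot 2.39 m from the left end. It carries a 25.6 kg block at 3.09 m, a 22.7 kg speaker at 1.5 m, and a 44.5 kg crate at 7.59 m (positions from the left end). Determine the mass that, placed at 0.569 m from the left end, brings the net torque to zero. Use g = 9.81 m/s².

Take moments about the pivot (at 2.39 m from the left end).
Block: 25.6 × 9.81 = 251.1 N down at 3.09 m → arm 0.7 m, τ = 251.1 × 0.7 = 175.8 N·m clockwise.
Speaker: 22.7 × 9.81 = 222.7 N down at 1.5 m → arm 0.89 m, τ = 222.7 × 0.89 = 198.2 N·m counterclockwise.
Crate: 44.5 × 9.81 = 436.5 N down at 7.59 m → arm 5.2 m, τ = 436.5 × 5.2 = 2270 N·m clockwise.
Net moment of known loads = 2248 N·m clockwise.
An unknown mass m at 0.569 m has arm 1.821 m; its moment is m·g·1.821 counterclockwise.
Setting net torque to zero: m × 9.81 × 1.821 = 2248 → m = 2248 / (9.81 × 1.821) = 126 kg.

m ≈ 126 kg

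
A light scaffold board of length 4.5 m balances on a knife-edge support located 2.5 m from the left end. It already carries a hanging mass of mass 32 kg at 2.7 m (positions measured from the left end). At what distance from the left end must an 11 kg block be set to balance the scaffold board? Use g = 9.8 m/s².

x ≈ 1.92 m from the left end

Sum moments about the knife-edge support (at 2.5 m from the left end) (the support reaction has zero arm there).
Hanging mass: 32 × 9.8 = 313.6 N down at 2.7 m → arm 0.2 m, τ = 313.6 × 0.2 = 62.72 N·m clockwise.
Net moment of existing loads = 62.72 N·m clockwise.
The block weighs 11 × 9.8 = 107.8 N and must supply an equal counterclockwise moment, so its lever arm about the knife-edge support is 62.72 / 107.8 = 0.582 m.
That puts it at 2.5 − 0.582 = 1.92 m from the left end.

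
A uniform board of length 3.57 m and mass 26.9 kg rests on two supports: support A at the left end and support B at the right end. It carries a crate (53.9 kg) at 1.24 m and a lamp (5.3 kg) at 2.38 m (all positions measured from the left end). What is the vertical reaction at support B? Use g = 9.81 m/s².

Sum moments about support A (its reaction then has zero moment arm).
Beam weight: 26.9 × 9.81 = 263.9 N down at 1.785 m → arm 1.785 m, τ = 263.9 × 1.785 = 471.1 N·m clockwise.
Crate: 53.9 × 9.81 = 528.8 N down at 1.24 m → arm 1.24 m, τ = 528.8 × 1.24 = 655.7 N·m clockwise.
Lamp: 5.3 × 9.81 = 51.99 N down at 2.38 m → arm 2.38 m, τ = 51.99 × 2.38 = 123.7 N·m clockwise.
Net load moment about support A = 1251 N·m clockwise.
Reaction R at support B is upward at 3.57 m, arm 3.57 m → moment R × 3.57 counterclockwise.
Setting net torque to zero: R × 3.57 = 1251 → R = 350 N.

R_B ≈ 350 N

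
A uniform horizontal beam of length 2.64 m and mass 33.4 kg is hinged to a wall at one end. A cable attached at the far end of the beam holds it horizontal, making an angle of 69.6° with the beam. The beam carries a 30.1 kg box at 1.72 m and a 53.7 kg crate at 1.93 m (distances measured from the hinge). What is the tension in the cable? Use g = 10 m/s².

T ≈ 806 N

Choose the hinge as the axis so the unknown hinge reaction has zero arm there.
Beam weight: 33.4 × 10 = 334 N down at 1.32 m → arm 1.32 m, τ = 334 × 1.32 = 440.9 N·m clockwise.
Box: 30.1 × 10 = 301 N down at 1.72 m → arm 1.72 m, τ = 301 × 1.72 = 517.7 N·m clockwise.
Crate: 53.7 × 10 = 537 N down at 1.93 m → arm 1.93 m, τ = 537 × 1.93 = 1036 N·m clockwise.
Total clockwise load moment = 1995 N·m.
The cable tension T acts at 2.64 m; only its component perpendicular to the beam, T sinθ, produces torque. sin 69.6° = 0.9373.
Balancing moments: T × 2.64 × 0.9373 = 1995, giving T = 1995 / 2.474 = 806 N.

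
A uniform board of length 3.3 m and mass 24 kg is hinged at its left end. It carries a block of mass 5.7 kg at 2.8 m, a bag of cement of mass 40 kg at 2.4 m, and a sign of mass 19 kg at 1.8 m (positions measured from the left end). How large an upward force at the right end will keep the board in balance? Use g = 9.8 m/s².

Sum moments about the left end (the unknown pivot reaction has zero arm there).
Beam weight: 24 × 9.8 = 235.2 N down at 1.65 m → arm 1.65 m, τ = 235.2 × 1.65 = 388.1 N·m clockwise.
Block: 5.7 × 9.8 = 55.86 N down at 2.8 m → arm 2.8 m, τ = 55.86 × 2.8 = 156.4 N·m clockwise.
Bag of cement: 40 × 9.8 = 392 N down at 2.4 m → arm 2.4 m, τ = 392 × 2.4 = 940.8 N·m clockwise.
Sign: 19 × 9.8 = 186.2 N down at 1.8 m → arm 1.8 m, τ = 186.2 × 1.8 = 335.2 N·m clockwise.
Net moment of the loads = 1820 N·m clockwise.
The upward force F acts at the right end, arm 3.3 m, giving F × 3.3 counterclockwise.
Balancing moments: F × 3.3 = 1820, giving F = 1820 / 3.3 = 552 N.

F ≈ 552 N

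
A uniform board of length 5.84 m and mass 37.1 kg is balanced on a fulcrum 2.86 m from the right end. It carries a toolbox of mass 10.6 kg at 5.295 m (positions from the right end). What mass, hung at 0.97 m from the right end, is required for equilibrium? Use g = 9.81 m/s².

Sum moments about the fulcrum (at 2.86 m from the right end) (the support reaction has zero arm there).
Beam weight: 37.1 × 9.81 = 364 N down at 2.92 m → arm 0.06 m, τ = 364 × 0.06 = 21.84 N·m counterclockwise.
Toolbox: 10.6 × 9.81 = 104 N down at 5.295 m → arm 2.435 m, τ = 104 × 2.435 = 253.2 N·m counterclockwise.
Net moment of known loads = 275 N·m counterclockwise.
An unknown mass m at 0.97 m has arm 1.89 m; its moment is m·g·1.89 clockwise.
For rotational equilibrium, m × 9.81 × 1.89 = 275, so m = 275 / (9.81 × 1.89) = 14.8 kg.

m ≈ 14.8 kg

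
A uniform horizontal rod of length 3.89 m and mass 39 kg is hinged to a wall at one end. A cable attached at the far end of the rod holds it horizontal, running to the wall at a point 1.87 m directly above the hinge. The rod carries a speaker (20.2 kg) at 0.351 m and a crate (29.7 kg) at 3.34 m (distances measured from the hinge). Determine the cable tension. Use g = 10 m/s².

T ≈ 1080 N

Choose the hinge as the axis so the unknown hinge reaction has zero arm there.
Beam weight: 39 × 10 = 390 N down at 1.945 m → arm 1.945 m, τ = 390 × 1.945 = 758.6 N·m clockwise.
Speaker: 20.2 × 10 = 202 N down at 0.351 m → arm 0.351 m, τ = 202 × 0.351 = 70.9 N·m clockwise.
Crate: 29.7 × 10 = 297 N down at 3.34 m → arm 3.34 m, τ = 297 × 3.34 = 992 N·m clockwise.
Total clockwise load moment = 1822 N·m.
The cable tension T acts at 3.89 m; only its component perpendicular to the rod, T sinθ, produces torque. sinθ = h/√(h²+d²) = 1.87/√(1.87²+3.89²) = 0.4333.
Στ = 0 ⇒ T × 3.89 × 0.4333 = 1822 ⇒ T = 1822 / 1.686 = 1080 N.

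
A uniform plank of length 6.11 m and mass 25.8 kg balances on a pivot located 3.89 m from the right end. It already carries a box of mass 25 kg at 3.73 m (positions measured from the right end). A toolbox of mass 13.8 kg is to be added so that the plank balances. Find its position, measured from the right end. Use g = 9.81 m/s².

x ≈ 5.74 m from the right end

Take moments about the pivot (at 3.89 m from the right end).
Beam weight: 25.8 × 9.81 = 253.1 N down at 3.055 m → arm 0.835 m, τ = 253.1 × 0.835 = 211.3 N·m clockwise.
Box: 25 × 9.81 = 245.2 N down at 3.73 m → arm 0.16 m, τ = 245.2 × 0.16 = 39.23 N·m clockwise.
Net moment of existing loads = 250.5 N·m clockwise.
The toolbox weighs 13.8 × 9.81 = 135.4 N and must supply an equal counterclockwise moment, so its lever arm about the pivot is 250.5 / 135.4 = 1.85 m.
That puts it at 3.89 + 1.85 = 5.74 m from the right end.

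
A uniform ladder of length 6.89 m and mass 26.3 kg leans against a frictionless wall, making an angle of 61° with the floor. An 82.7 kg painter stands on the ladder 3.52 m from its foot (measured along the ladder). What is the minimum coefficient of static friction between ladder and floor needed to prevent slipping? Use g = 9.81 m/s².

Taking torques about the foot of the ladder:
Ladder weight 26.3×9.81 = 258 N acts at 3.445 m along the ladder; its horizontal arm is 3.445·cos61° = 1.67 m → τ = 430.9 N·m clockwise.
Painter: 82.7×9.81 = 811.3 N at 3.52 m → arm 1.707 m → τ = 1385 N·m clockwise.
Wall normal N acts horizontally at the top; its moment arm is the height L sinθ = 6.89·sin61° = 6.026 m, counterclockwise.
Setting net torque to zero: N × 6.026 = 1816 → N = 301.4 N.
ΣFx = 0 ⇒ f = N_wall = 301.4 N. ΣFy = 0 ⇒ N_floor = 1069 N.
μ_min = f / N_floor = 301.4 / 1069 = 0.282.

μ_min ≈ 0.282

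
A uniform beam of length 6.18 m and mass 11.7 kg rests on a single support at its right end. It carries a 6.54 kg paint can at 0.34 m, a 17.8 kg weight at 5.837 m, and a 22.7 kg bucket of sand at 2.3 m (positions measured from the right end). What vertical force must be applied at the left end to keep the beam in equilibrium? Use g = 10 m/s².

F ≈ 315 N

Take moments about the right end.
Beam weight: 11.7 × 10 = 117 N down at 3.09 m → arm 3.09 m, τ = 117 × 3.09 = 361.5 N·m counterclockwise.
Paint can: 6.54 × 10 = 65.4 N down at 0.34 m → arm 0.34 m, τ = 65.4 × 0.34 = 22.24 N·m counterclockwise.
Weight: 17.8 × 10 = 178 N down at 5.837 m → arm 5.837 m, τ = 178 × 5.837 = 1039 N·m counterclockwise.
Bucket of sand: 22.7 × 10 = 227 N down at 2.3 m → arm 2.3 m, τ = 227 × 2.3 = 522.1 N·m counterclockwise.
Net moment of the loads = 1945 N·m counterclockwise.
The upward force F acts at the left end, arm 6.18 m, giving F × 6.18 clockwise.
Balancing moments: F × 6.18 = 1945, giving F = 1945 / 6.18 = 315 N.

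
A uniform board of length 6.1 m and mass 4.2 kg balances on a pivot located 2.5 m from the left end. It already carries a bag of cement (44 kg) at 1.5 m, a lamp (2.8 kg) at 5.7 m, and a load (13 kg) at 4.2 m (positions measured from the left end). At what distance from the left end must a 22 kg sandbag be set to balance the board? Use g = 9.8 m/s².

Choose the pivot (at 2.5 m from the left end) as the axis so the support reaction has zero arm there.
Beam weight: 4.2 × 9.8 = 41.16 N down at 3.05 m → arm 0.55 m, τ = 41.16 × 0.55 = 22.64 N·m clockwise.
Bag of cement: 44 × 9.8 = 431.2 N down at 1.5 m → arm 1 m, τ = 431.2 × 1 = 431.2 N·m counterclockwise.
Lamp: 2.8 × 9.8 = 27.44 N down at 5.7 m → arm 3.2 m, τ = 27.44 × 3.2 = 87.81 N·m clockwise.
Load: 13 × 9.8 = 127.4 N down at 4.2 m → arm 1.7 m, τ = 127.4 × 1.7 = 216.6 N·m clockwise.
Net moment of existing loads = 104.2 N·m counterclockwise.
The sandbag weighs 22 × 9.8 = 215.6 N and must supply an equal clockwise moment, so its lever arm about the pivot is 104.2 / 215.6 = 0.483 m.
That puts it at 2.5 + 0.483 = 2.98 m from the left end.

x ≈ 2.98 m from the left end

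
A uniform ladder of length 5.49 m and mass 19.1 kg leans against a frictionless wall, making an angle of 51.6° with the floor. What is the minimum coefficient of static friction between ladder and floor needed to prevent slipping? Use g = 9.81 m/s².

μ_min ≈ 0.396

Choose the foot of the ladder as the axis so the floor normal and friction both act there and drop out.
Ladder weight 19.1×9.81 = 187.4 N acts at 2.745 m along the ladder; its horizontal arm is 2.745·cos51.6° = 1.705 m → τ = 319.5 N·m clockwise.
Wall normal N acts horizontally at the top; its moment arm is the height L sinθ = 5.49·sin51.6° = 4.302 m, counterclockwise.
Balancing moments: N × 4.302 = 319.5, giving N = 74.27 N.
ΣFx = 0 ⇒ f = N_wall = 74.27 N. ΣFy = 0 ⇒ N_floor = 187.4 N.
μ_min = f / N_floor = 74.27 / 187.4 = 0.396.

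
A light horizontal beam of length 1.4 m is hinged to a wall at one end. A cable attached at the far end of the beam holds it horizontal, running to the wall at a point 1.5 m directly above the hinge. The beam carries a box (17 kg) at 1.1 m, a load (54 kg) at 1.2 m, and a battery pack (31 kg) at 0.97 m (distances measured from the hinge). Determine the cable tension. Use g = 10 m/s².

About the hinge:
Box: 17 × 10 = 170 N down at 1.1 m → arm 1.1 m, τ = 170 × 1.1 = 187 N·m clockwise.
Load: 54 × 10 = 540 N down at 1.2 m → arm 1.2 m, τ = 540 × 1.2 = 648 N·m clockwise.
Battery pack: 31 × 10 = 310 N down at 0.97 m → arm 0.97 m, τ = 310 × 0.97 = 300.7 N·m clockwise.
Total clockwise load moment = 1136 N·m.
The cable tension T acts at 1.4 m; only its component perpendicular to the beam, T sinθ, produces torque. sinθ = h/√(h²+d²) = 1.5/√(1.5²+1.4²) = 0.7311.
For rotational equilibrium, T × 1.4 × 0.7311 = 1136, so T = 1136 / 1.024 = 1110 N.

T ≈ 1110 N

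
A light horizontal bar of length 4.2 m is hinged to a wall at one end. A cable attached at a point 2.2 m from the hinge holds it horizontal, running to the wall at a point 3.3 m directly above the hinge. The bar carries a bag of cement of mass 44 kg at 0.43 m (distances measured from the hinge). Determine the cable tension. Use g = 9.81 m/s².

Sum moments about the hinge (the unknown hinge reaction has zero arm there).
Bag of cement: 44 × 9.81 = 431.6 N down at 0.43 m → arm 0.43 m, τ = 431.6 × 0.43 = 185.6 N·m clockwise.
Total clockwise load moment = 185.6 N·m.
The cable tension T acts at 2.2 m; only its component perpendicular to the bar, T sinθ, produces torque. sinθ = h/√(h²+d²) = 3.3/√(3.3²+2.2²) = 0.8321.
Setting net torque to zero: T × 2.2 × 0.8321 = 185.6 → T = 185.6 / 1.831 = 101 N.

T ≈ 101 N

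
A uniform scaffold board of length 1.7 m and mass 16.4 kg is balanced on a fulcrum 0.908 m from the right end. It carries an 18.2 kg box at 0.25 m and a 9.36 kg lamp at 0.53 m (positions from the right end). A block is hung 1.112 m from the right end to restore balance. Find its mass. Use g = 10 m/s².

m ≈ 80.7 kg

Sum moments about the fulcrum (at 0.908 m from the right end) (the support reaction has zero arm there).
Beam weight: 16.4 × 10 = 164 N down at 0.85 m → arm 0.058 m, τ = 164 × 0.058 = 9.512 N·m clockwise.
Box: 18.2 × 10 = 182 N down at 0.25 m → arm 0.658 m, τ = 182 × 0.658 = 119.8 N·m clockwise.
Lamp: 9.36 × 10 = 93.6 N down at 0.53 m → arm 0.378 m, τ = 93.6 × 0.378 = 35.38 N·m clockwise.
Net moment of known loads = 164.7 N·m clockwise.
An unknown mass m at 1.112 m has arm 0.204 m; its moment is m·g·0.204 counterclockwise.
Setting net torque to zero: m × 10 × 0.204 = 164.7 → m = 164.7 / (10 × 0.204) = 80.7 kg.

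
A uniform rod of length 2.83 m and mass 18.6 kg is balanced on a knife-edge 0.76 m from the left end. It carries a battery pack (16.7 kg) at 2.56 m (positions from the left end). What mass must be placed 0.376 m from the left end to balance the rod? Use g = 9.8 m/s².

m ≈ 110 kg

Take moments about the knife-edge (at 0.76 m from the left end).
Beam weight: 18.6 × 9.8 = 182.3 N down at 1.415 m → arm 0.655 m, τ = 182.3 × 0.655 = 119.4 N·m clockwise.
Battery pack: 16.7 × 9.8 = 163.7 N down at 2.56 m → arm 1.8 m, τ = 163.7 × 1.8 = 294.7 N·m clockwise.
Net moment of known loads = 414.1 N·m clockwise.
An unknown mass m at 0.376 m has arm 0.384 m; its moment is m·g·0.384 counterclockwise.
Balancing moments: m × 9.8 × 0.384 = 414.1, giving m = 414.1 / (9.8 × 0.384) = 110 kg.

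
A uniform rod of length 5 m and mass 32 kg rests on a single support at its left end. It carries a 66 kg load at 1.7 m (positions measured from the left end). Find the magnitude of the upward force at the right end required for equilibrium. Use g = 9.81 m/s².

Taking torques about the left end:
Beam weight: 32 × 9.81 = 313.9 N down at 2.5 m → arm 2.5 m, τ = 313.9 × 2.5 = 784.8 N·m clockwise.
Load: 66 × 9.81 = 647.5 N down at 1.7 m → arm 1.7 m, τ = 647.5 × 1.7 = 1101 N·m clockwise.
Net moment of the loads = 1886 N·m clockwise.
The upward force F acts at the right end, arm 5 m, giving F × 5 counterclockwise.
For rotational equilibrium, F × 5 = 1886, so F = 1886 / 5 = 377 N.

F ≈ 377 N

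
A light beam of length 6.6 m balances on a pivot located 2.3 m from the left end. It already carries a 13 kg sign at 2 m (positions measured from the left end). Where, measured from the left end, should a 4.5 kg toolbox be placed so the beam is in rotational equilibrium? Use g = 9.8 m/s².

Choose the pivot (at 2.3 m from the left end) as the axis so the support reaction has zero arm there.
Sign: 13 × 9.8 = 127.4 N down at 2 m → arm 0.3 m, τ = 127.4 × 0.3 = 38.22 N·m counterclockwise.
Net moment of existing loads = 38.22 N·m counterclockwise.
The toolbox weighs 4.5 × 9.8 = 44.1 N and must supply an equal clockwise moment, so its lever arm about the pivot is 38.22 / 44.1 = 0.867 m.
That puts it at 2.3 + 0.867 = 3.17 m from the left end.

x ≈ 3.17 m from the left end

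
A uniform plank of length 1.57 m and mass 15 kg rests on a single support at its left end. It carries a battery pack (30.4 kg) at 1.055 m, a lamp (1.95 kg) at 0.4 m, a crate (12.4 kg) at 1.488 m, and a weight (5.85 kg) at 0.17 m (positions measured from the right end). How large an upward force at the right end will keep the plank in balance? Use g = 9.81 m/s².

Sum moments about the left end (the unknown pivot reaction has zero arm there).
Beam weight: 15 × 9.81 = 147.2 N down at 0.785 m → arm 0.785 m, τ = 147.2 × 0.785 = 115.6 N·m clockwise.
Battery pack: 30.4 × 9.81 = 298.2 N down at 1.055 m → arm 0.515 m, τ = 298.2 × 0.515 = 153.6 N·m clockwise.
Lamp: 1.95 × 9.81 = 19.13 N down at 0.4 m → arm 1.17 m, τ = 19.13 × 1.17 = 22.38 N·m clockwise.
Crate: 12.4 × 9.81 = 121.6 N down at 1.488 m → arm 0.0818 m, τ = 121.6 × 0.0818 = 9.947 N·m clockwise.
Weight: 5.85 × 9.81 = 57.39 N down at 0.17 m → arm 1.4 m, τ = 57.39 × 1.4 = 80.35 N·m clockwise.
Net moment of the loads = 381.9 N·m clockwise.
The upward force F acts at the right end, arm 1.57 m, giving F × 1.57 counterclockwise.
Setting net torque to zero: F × 1.57 = 381.9 → F = 381.9 / 1.57 = 243 N.

F ≈ 243 N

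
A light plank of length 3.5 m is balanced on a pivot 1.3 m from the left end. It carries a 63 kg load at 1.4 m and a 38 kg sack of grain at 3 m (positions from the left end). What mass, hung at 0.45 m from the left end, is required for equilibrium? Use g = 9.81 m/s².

m ≈ 83.4 kg

Taking torques about the pivot (at 1.3 m from the left end):
Load: 63 × 9.81 = 618 N down at 1.4 m → arm 0.1 m, τ = 618 × 0.1 = 61.8 N·m clockwise.
Sack of grain: 38 × 9.81 = 372.8 N down at 3 m → arm 1.7 m, τ = 372.8 × 1.7 = 633.8 N·m clockwise.
Net moment of known loads = 695.6 N·m clockwise.
An unknown mass m at 0.45 m has arm 0.85 m; its moment is m·g·0.85 counterclockwise.
For rotational equilibrium, m × 9.81 × 0.85 = 695.6, so m = 695.6 / (9.81 × 0.85) = 83.4 kg.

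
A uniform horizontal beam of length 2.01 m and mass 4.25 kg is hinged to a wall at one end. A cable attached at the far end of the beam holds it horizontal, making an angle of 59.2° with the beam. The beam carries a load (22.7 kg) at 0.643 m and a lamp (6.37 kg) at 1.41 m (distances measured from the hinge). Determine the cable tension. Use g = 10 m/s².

T ≈ 161 N

About the hinge:
Beam weight: 4.25 × 10 = 42.5 N down at 1.005 m → arm 1.005 m, τ = 42.5 × 1.005 = 42.71 N·m clockwise.
Load: 22.7 × 10 = 227 N down at 0.643 m → arm 0.643 m, τ = 227 × 0.643 = 146 N·m clockwise.
Lamp: 6.37 × 10 = 63.7 N down at 1.41 m → arm 1.41 m, τ = 63.7 × 1.41 = 89.82 N·m clockwise.
Total clockwise load moment = 278.5 N·m.
The cable tension T acts at 2.01 m; only its component perpendicular to the beam, T sinθ, produces torque. sin 59.2° = 0.859.
Balancing moments: T × 2.01 × 0.859 = 278.5, giving T = 278.5 / 1.727 = 161 N.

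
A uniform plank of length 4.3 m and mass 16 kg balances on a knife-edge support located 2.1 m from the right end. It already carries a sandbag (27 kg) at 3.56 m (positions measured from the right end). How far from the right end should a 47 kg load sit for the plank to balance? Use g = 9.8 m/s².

x ≈ 1.24 m from the right end

Take moments about the knife-edge support (at 2.1 m from the right end).
Beam weight: 16 × 9.8 = 156.8 N down at 2.15 m → arm 0.05 m, τ = 156.8 × 0.05 = 7.84 N·m counterclockwise.
Sandbag: 27 × 9.8 = 264.6 N down at 3.56 m → arm 1.46 m, τ = 264.6 × 1.46 = 386.3 N·m counterclockwise.
Net moment of existing loads = 394.1 N·m counterclockwise.
The load weighs 47 × 9.8 = 460.6 N and must supply an equal clockwise moment, so its lever arm about the knife-edge support is 394.1 / 460.6 = 0.856 m.
That puts it at 2.1 − 0.856 = 1.24 m from the right end.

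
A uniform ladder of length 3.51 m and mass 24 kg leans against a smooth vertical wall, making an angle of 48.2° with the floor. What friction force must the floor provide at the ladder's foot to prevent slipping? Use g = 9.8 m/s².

About the foot of the ladder:
Ladder weight 24×9.8 = 235.2 N acts at 1.755 m along the ladder; its horizontal arm is 1.755·cos48.2° = 1.17 m → τ = 275.2 N·m clockwise.
Wall normal N acts horizontally at the top; its moment arm is the height L sinθ = 3.51·sin48.2° = 2.617 m, counterclockwise.
For rotational equilibrium, N × 2.617 = 275.2, so N = 105 N.
ΣFx = 0: friction at the foot balances the wall's push, so f = N_wall = 105 N.

f ≈ 105 N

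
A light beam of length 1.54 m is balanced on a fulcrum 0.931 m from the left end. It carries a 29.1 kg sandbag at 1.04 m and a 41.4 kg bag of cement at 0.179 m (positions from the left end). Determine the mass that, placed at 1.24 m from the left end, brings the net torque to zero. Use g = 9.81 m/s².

About the fulcrum (at 0.931 m from the left end):
Sandbag: 29.1 × 9.81 = 285.5 N down at 1.04 m → arm 0.109 m, τ = 285.5 × 0.109 = 31.12 N·m clockwise.
Bag of cement: 41.4 × 9.81 = 406.1 N down at 0.179 m → arm 0.752 m, τ = 406.1 × 0.752 = 305.4 N·m counterclockwise.
Net moment of known loads = 274.3 N·m counterclockwise.
An unknown mass m at 1.24 m has arm 0.309 m; its moment is m·g·0.309 clockwise.
For rotational equilibrium, m × 9.81 × 0.309 = 274.3, so m = 274.3 / (9.81 × 0.309) = 90.5 kg.

m ≈ 90.5 kg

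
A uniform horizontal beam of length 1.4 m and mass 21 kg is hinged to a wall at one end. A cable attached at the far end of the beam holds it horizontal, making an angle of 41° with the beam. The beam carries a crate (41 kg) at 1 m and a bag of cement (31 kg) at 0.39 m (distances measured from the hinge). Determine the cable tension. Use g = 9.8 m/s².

Choose the hinge as the axis so the unknown hinge reaction has zero arm there.
Beam weight: 21 × 9.8 = 205.8 N down at 0.7 m → arm 0.7 m, τ = 205.8 × 0.7 = 144.1 N·m clockwise.
Crate: 41 × 9.8 = 401.8 N down at 1 m → arm 1 m, τ = 401.8 × 1 = 401.8 N·m clockwise.
Bag of cement: 31 × 9.8 = 303.8 N down at 0.39 m → arm 0.39 m, τ = 303.8 × 0.39 = 118.5 N·m clockwise.
Total clockwise load moment = 664.4 N·m.
The cable tension T acts at 1.4 m; only its component perpendicular to the beam, T sinθ, produces torque. sin 41° = 0.6561.
Στ = 0 ⇒ T × 1.4 × 0.6561 = 664.4 ⇒ T = 664.4 / 0.9185 = 723 N.

T ≈ 723 N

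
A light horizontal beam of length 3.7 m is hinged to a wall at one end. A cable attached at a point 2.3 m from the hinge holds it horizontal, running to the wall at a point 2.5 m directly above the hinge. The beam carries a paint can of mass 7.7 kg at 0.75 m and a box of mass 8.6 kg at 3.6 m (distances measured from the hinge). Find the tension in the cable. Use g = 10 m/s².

T ≈ 217 N

About the hinge:
Paint can: 7.7 × 10 = 77 N down at 0.75 m → arm 0.75 m, τ = 77 × 0.75 = 57.75 N·m clockwise.
Box: 8.6 × 10 = 86 N down at 3.6 m → arm 3.6 m, τ = 86 × 3.6 = 309.6 N·m clockwise.
Total clockwise load moment = 367.4 N·m.
The cable tension T acts at 2.3 m; only its component perpendicular to the beam, T sinθ, produces torque. sinθ = h/√(h²+d²) = 2.5/√(2.5²+2.3²) = 0.7359.
For rotational equilibrium, T × 2.3 × 0.7359 = 367.4, so T = 367.4 / 1.693 = 217 N.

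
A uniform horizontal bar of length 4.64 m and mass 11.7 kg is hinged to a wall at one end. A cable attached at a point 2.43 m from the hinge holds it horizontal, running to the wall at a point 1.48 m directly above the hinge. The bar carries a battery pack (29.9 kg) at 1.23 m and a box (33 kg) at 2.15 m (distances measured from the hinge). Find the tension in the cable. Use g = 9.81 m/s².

T ≈ 1050 N

Choose the hinge as the axis so the unknown hinge reaction has zero arm there.
Beam weight: 11.7 × 9.81 = 114.8 N down at 2.32 m → arm 2.32 m, τ = 114.8 × 2.32 = 266.3 N·m clockwise.
Battery pack: 29.9 × 9.81 = 293.3 N down at 1.23 m → arm 1.23 m, τ = 293.3 × 1.23 = 360.8 N·m clockwise.
Box: 33 × 9.81 = 323.7 N down at 2.15 m → arm 2.15 m, τ = 323.7 × 2.15 = 696 N·m clockwise.
Total clockwise load moment = 1323 N·m.
The cable tension T acts at 2.43 m; only its component perpendicular to the bar, T sinθ, produces torque. sinθ = h/√(h²+d²) = 1.48/√(1.48²+2.43²) = 0.5202.
Setting net torque to zero: T × 2.43 × 0.5202 = 1323 → T = 1323 / 1.264 = 1050 N.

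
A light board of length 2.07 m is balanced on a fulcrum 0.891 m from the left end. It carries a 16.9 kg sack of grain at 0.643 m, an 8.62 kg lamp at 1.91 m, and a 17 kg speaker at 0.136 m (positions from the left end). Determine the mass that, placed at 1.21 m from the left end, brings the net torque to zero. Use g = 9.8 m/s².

m ≈ 25.8 kg

Taking torques about the fulcrum (at 0.891 m from the left end):
Sack of grain: 16.9 × 9.8 = 165.6 N down at 0.643 m → arm 0.248 m, τ = 165.6 × 0.248 = 41.07 N·m counterclockwise.
Lamp: 8.62 × 9.8 = 84.48 N down at 1.91 m → arm 1.019 m, τ = 84.48 × 1.019 = 86.09 N·m clockwise.
Speaker: 17 × 9.8 = 166.6 N down at 0.136 m → arm 0.755 m, τ = 166.6 × 0.755 = 125.8 N·m counterclockwise.
Net moment of known loads = 80.78 N·m counterclockwise.
An unknown mass m at 1.21 m has arm 0.319 m; its moment is m·g·0.319 clockwise.
Setting net torque to zero: m × 9.8 × 0.319 = 80.78 → m = 80.78 / (9.8 × 0.319) = 25.8 kg.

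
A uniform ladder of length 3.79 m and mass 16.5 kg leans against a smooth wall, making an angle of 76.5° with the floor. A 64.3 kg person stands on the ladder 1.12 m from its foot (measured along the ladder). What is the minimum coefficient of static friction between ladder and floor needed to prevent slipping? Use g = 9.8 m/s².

Choose the foot of the ladder as the axis so the floor normal and friction both act there and drop out.
Ladder weight 16.5×9.8 = 161.7 N acts at 1.895 m along the ladder; its horizontal arm is 1.895·cos76.5° = 0.4424 m → τ = 71.54 N·m clockwise.
Person: 64.3×9.8 = 630.1 N at 1.12 m → arm 0.2615 m → τ = 164.8 N·m clockwise.
Wall normal N acts horizontally at the top; its moment arm is the height L sinθ = 3.79·sin76.5° = 3.685 m, counterclockwise.
For rotational equilibrium, N × 3.685 = 236.3, so N = 64.12 N.
ΣFx = 0 ⇒ f = N_wall = 64.12 N. ΣFy = 0 ⇒ N_floor = 791.8 N.
μ_min = f / N_floor = 64.12 / 791.8 = 0.081.

μ_min ≈ 0.081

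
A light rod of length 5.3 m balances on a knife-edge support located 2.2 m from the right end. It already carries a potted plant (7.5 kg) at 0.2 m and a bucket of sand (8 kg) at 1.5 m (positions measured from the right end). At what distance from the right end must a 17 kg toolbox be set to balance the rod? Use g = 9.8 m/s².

x ≈ 3.41 m from the right end

About the knife-edge support (at 2.2 m from the right end):
Potted plant: 7.5 × 9.8 = 73.5 N down at 0.2 m → arm 2 m, τ = 73.5 × 2 = 147 N·m clockwise.
Bucket of sand: 8 × 9.8 = 78.4 N down at 1.5 m → arm 0.7 m, τ = 78.4 × 0.7 = 54.88 N·m clockwise.
Net moment of existing loads = 201.9 N·m clockwise.
The toolbox weighs 17 × 9.8 = 166.6 N and must supply an equal counterclockwise moment, so its lever arm about the knife-edge support is 201.9 / 166.6 = 1.21 m.
That puts it at 2.2 + 1.21 = 3.41 m from the right end.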